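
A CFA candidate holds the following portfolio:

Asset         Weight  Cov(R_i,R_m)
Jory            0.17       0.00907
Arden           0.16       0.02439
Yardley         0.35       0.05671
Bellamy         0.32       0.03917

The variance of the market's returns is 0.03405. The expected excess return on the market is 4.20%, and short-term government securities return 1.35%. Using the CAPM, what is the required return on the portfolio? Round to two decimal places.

β_Jory = 0.00907 / 0.03405 = 0.2664
β_Arden = 0.02439 / 0.03405 = 0.7163
β_Yardley = 0.05671 / 0.03405 = 1.6655
β_Bellamy = 0.03917 / 0.03405 = 1.1504
β_P = Σ w_i β_i = 0.17×0.2664 + 0.16×0.7163 + 0.35×1.6655 + 0.32×1.1504 = 1.1109
E(R_P) = R_f + β_P × MRP = 1.35% + 1.1109 × 4.20% = 6.02%

6.02%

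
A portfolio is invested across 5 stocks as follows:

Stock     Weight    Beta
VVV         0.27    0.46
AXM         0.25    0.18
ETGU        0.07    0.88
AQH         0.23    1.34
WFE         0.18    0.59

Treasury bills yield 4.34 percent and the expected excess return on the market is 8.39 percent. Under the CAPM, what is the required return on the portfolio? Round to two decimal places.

9.75%

β_P = Σ w_i β_i = 0.27×0.46 + 0.25×0.18 + 0.07×0.88 + 0.23×1.34 + 0.18×0.59 = 0.6452
E(R_P) = R_f + β_P × MRP = 4.34% + 0.6452 × 8.39% = 9.75%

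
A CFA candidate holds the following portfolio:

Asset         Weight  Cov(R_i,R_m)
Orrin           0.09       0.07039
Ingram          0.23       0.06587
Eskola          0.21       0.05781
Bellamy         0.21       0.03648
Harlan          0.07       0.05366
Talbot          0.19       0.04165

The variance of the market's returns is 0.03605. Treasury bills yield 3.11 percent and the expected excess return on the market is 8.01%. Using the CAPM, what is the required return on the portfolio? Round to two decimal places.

β_Orrin = 0.07039 / 0.03605 = 1.9526
β_Ingram = 0.06587 / 0.03605 = 1.8272
β_Eskola = 0.05781 / 0.03605 = 1.6036
β_Bellamy = 0.03648 / 0.03605 = 1.0119
β_Harlan = 0.05366 / 0.03605 = 1.4885
β_Talbot = 0.04165 / 0.03605 = 1.1553
β_P = Σ w_i β_i = 0.09×1.9526 + 0.23×1.8272 + 0.21×1.6036 + 0.21×1.0119 + 0.07×1.4885 + 0.19×1.1553 = 1.4689
E(R_P) = R_f + β_P × MRP = 3.11% + 1.4689 × 8.01% = 14.88%

14.88%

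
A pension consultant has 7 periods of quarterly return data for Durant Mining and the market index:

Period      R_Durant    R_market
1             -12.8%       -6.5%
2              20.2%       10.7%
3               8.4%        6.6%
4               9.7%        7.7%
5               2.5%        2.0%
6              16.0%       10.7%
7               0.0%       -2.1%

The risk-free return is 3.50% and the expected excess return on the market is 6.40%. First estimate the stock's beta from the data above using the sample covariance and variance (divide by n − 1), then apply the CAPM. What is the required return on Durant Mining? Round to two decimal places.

13.85%

Mean R_i = (-12.8 + 20.2 + 8.4 + 9.7 + 2.5 + 16.0 + 0.0) / 7 = 6.2857%
Mean R_m = (-6.5 + 10.7 + 6.6 + 7.7 + 2.0 + 10.7 − 2.1) / 7 = 4.1571%
Σ(R_i − R̄_i)(R_m − R̄_m) = 422.7557  ⇒  Cov = 422.7557 / 6 = 70.4593
Σ(R_m − R̄_m)² = 261.5171  ⇒  Var(R_m) = 261.5171 / 6 = 43.5862
β = Cov / Var(R_m) = 70.4593 / 43.5862 = 1.6166
E(R) = R_f + β × MRP = 3.50% + 1.6166 × 6.40% = 13.85%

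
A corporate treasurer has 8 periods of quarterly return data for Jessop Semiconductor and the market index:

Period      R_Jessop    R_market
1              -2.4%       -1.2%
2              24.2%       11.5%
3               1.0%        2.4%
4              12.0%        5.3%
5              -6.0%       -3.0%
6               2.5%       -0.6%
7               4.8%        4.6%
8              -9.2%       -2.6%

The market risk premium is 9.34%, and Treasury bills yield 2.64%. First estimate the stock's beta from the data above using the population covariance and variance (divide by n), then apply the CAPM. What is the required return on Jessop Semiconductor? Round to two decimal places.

Mean R_i = (-2.4 + 24.2 + 1.0 + 12.0 − 6.0 + 2.5 + 4.8 − 9.2) / 8 = 3.3625%
Mean R_m = (-1.2 + 11.5 + 2.4 + 5.3 − 3.0 − 0.6 + 4.6 − 2.6) / 8 = 2.0500%
Σ(R_i − R̄_i)(R_m − R̄_m) = 354.5350  ⇒  Cov = 354.5350 / 8 = 44.3169
Σ(R_m − R̄_m)² = 171.2000  ⇒  Var(R_m) = 171.2000 / 8 = 21.4000
β = Cov / Var(R_m) = 44.3169 / 21.4000 = 2.0709
E(R) = R_f + β × MRP = 2.64% + 2.0709 × 9.34% = 21.98%

21.98%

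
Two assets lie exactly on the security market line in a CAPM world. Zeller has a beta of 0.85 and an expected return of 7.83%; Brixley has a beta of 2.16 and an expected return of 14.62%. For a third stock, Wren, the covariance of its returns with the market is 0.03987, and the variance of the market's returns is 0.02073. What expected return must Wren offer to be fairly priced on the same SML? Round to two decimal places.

MRP = (14.62% − 7.83%) / (2.16 − 0.85) = 5.1832%
R_f = 7.83% − 0.85 × 5.1832% = 3.4243%
β_Wren = Cov / Var(R_m) = 0.03987 / 0.02073 = 1.9233
E(R_Wren) = R_f + β × MRP = 3.4243% + 1.9233 × 5.1832% = 13.39%

13.39%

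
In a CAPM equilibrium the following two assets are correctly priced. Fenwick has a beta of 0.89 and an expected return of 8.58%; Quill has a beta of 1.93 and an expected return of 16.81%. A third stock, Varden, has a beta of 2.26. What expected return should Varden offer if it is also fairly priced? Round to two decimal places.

MRP (SML slope) = (16.81% − 8.58%) / (1.93 − 0.89) = 8.23% / 1.04 = 7.9135%
R_f (intercept) = 8.58% − 0.89 × 7.9135% = 1.5370%
E(R_Varden) = R_f + β × MRP = 1.5370% + 2.26 × 7.9135% = 19.42%

19.42%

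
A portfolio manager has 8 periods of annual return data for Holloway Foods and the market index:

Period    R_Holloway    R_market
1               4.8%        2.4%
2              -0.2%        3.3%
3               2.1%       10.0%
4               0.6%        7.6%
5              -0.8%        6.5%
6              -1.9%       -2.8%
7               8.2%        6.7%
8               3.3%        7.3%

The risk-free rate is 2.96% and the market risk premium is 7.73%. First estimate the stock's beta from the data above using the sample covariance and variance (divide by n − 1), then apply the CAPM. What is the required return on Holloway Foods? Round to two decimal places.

5.23%

Mean R_i = (4.8 − 0.2 + 2.1 + 0.6 − 0.8 − 1.9 + 8.2 + 3.3) / 8 = 2.0125%
Mean R_m = (2.4 + 3.3 + 10.0 + 7.6 + 6.5 − 2.8 + 6.7 + 7.3) / 8 = 5.1250%
Σ(R_i − R̄_i)(R_m − R̄_m) = 33.0575  ⇒  Cov = 33.0575 / 7 = 4.7225
Σ(R_m − R̄_m)² = 112.5550  ⇒  Var(R_m) = 112.5550 / 7 = 16.0793
β = Cov / Var(R_m) = 4.7225 / 16.0793 = 0.2937
E(R) = R_f + β × MRP = 2.96% + 0.2937 × 7.73% = 5.23%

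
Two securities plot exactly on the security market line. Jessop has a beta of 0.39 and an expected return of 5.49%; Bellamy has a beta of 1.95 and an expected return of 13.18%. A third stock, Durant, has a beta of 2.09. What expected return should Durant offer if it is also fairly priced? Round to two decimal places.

13.87%

MRP (SML slope) = (13.18% − 5.49%) / (1.95 − 0.39) = 7.69% / 1.56 = 4.9295%
R_f (intercept) = 5.49% − 0.39 × 4.9295% = 3.5675%
E(R_Durant) = R_f + β × MRP = 3.5675% + 2.09 × 4.9295% = 13.87%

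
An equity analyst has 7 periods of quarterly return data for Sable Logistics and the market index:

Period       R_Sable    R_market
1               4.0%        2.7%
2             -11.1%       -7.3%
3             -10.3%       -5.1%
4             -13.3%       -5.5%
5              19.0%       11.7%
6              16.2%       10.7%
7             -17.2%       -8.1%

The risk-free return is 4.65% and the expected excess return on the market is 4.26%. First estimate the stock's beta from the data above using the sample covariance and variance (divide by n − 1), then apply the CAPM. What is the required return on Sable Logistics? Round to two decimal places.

Mean R_i = (4.0 − 11.1 − 10.3 − 13.3 + 19.0 + 16.2 − 17.2) / 7 = -1.8143%
Mean R_m = (2.7 − 7.3 − 5.1 − 5.5 + 11.7 + 10.7 − 8.1) / 7 = -0.1286%
Σ(R_i − R̄_i)(R_m − R̄_m) = 750.8371  ⇒  Cov = 750.8371 / 6 = 125.1395
Σ(R_m − R̄_m)² = 433.7143  ⇒  Var(R_m) = 433.7143 / 6 = 72.2857
β = Cov / Var(R_m) = 125.1395 / 72.2857 = 1.7312
E(R) = R_f + β × MRP = 4.65% + 1.7312 × 4.26% = 12.02%

12.02%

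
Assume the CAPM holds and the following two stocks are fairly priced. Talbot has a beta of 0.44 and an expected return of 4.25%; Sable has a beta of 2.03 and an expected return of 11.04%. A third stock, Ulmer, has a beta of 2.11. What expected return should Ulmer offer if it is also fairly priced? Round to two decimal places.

11.38%

MRP (SML slope) = (11.04% − 4.25%) / (2.03 − 0.44) = 6.79% / 1.59 = 4.2704%
R_f (intercept) = 4.25% − 0.44 × 4.2704% = 2.3710%
E(R_Ulmer) = R_f + β × MRP = 2.3710% + 2.11 × 4.2704% = 11.38%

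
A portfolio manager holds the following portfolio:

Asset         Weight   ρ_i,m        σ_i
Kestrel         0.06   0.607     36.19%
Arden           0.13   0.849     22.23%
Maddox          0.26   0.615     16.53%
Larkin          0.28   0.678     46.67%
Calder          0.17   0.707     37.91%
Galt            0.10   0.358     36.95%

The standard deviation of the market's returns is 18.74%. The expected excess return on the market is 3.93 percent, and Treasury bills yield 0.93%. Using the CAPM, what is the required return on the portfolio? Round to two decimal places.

5.37%

β_Kestrel = 0.607 × 36.19% / 18.74% = 1.1722
β_Arden = 0.849 × 22.23% / 18.74% = 1.0071
β_Maddox = 0.615 × 16.53% / 18.74% = 0.5425
β_Larkin = 0.678 × 46.67% / 18.74% = 1.6885
β_Calder = 0.707 × 37.91% / 18.74% = 1.4302
β_Galt = 0.358 × 36.95% / 18.74% = 0.7059
β_P = Σ w_i β_i = 0.06×1.1722 + 0.13×1.0071 + 0.26×0.5425 + 0.28×1.6885 + 0.17×1.4302 + 0.10×0.7059 = 1.1288
E(R_P) = R_f + β_P × MRP = 0.93% + 1.1288 × 3.93% = 5.37%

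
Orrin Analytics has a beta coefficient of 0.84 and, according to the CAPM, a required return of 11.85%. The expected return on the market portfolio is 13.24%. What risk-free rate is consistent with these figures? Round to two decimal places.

4.55%

E(R) = R_f + β(E(R_m) − R_f) = R_f(1 − β) + β·E(R_m)
11.85% = R_f × (1 − 0.84) + 0.84 × 13.24%
11.85% = R_f × 0.16 + 11.1216%
R_f = (11.85% − 11.1216%) / 0.16 = 4.55%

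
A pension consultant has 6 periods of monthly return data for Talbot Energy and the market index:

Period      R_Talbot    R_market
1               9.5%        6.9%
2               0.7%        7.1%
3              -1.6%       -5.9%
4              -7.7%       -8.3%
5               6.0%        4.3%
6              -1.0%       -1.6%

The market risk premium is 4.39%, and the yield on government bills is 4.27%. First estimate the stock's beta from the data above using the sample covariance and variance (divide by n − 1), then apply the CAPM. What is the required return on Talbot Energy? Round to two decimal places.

Mean R_i = (9.5 + 0.7 − 1.6 − 7.7 + 6.0 − 1.0) / 6 = 0.9833%
Mean R_m = (6.9 + 7.1 − 5.9 − 8.3 + 4.3 − 1.6) / 6 = 0.4167%
Σ(R_i − R̄_i)(R_m − R̄_m) = 168.8117  ⇒  Cov = 168.8117 / 5 = 33.7623
Σ(R_m − R̄_m)² = 221.7283  ⇒  Var(R_m) = 221.7283 / 5 = 44.3457
β = Cov / Var(R_m) = 33.7623 / 44.3457 = 0.7613
E(R) = R_f + β × MRP = 4.27% + 0.7613 × 4.39% = 7.61%

7.61%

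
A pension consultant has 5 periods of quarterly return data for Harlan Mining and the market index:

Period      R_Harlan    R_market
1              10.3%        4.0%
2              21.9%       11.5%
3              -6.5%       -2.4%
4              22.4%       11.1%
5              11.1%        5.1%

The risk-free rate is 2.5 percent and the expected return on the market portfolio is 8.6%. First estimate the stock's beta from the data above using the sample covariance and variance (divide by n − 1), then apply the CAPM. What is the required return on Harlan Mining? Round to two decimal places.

Mean R_i = (10.3 + 21.9 − 6.5 + 22.4 + 11.1) / 5 = 11.8400%
Mean R_m = (4.0 + 11.5 − 2.4 + 11.1 + 5.1) / 5 = 5.8600%
Σ(R_i − R̄_i)(R_m − R̄_m) = 266.9880  ⇒  Cov = 266.9880 / 4 = 66.7470
Σ(R_m − R̄_m)² = 131.5320  ⇒  Var(R_m) = 131.5320 / 4 = 32.8830
β = Cov / Var(R_m) = 66.7470 / 32.8830 = 2.0298
MRP = 8.6% − 2.5% = 6.10%
E(R) = R_f + β × MRP = 2.5% + 2.0298 × 6.1% = 14.88%

14.88%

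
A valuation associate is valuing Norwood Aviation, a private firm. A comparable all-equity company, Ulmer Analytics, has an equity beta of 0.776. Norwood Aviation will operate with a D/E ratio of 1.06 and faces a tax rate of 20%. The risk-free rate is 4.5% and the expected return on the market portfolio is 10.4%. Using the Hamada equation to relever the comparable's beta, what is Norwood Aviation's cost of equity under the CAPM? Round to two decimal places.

12.96%

β_L = β_U × [1 + (1 − t)(D/E)] = 0.776 × [1 + (1 − 0.20) × 1.06]
    = 0.776 × [1 + 0.80 × 1.06] = 0.776 × 1.8480 = 1.4340
MRP = 10.4% − 4.5% = 5.90%
E(R) = R_f + β_L × MRP = 4.5% + 1.4340 × 5.9% = 12.96%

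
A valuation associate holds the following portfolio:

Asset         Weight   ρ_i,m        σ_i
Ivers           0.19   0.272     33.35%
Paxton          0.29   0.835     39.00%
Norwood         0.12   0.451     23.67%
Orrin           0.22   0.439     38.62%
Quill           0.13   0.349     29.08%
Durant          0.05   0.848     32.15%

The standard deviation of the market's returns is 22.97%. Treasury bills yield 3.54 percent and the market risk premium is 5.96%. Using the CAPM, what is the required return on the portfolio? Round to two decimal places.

8.43%

β_Ivers = 0.272 × 33.35% / 22.97% = 0.3949
β_Paxton = 0.835 × 39.00% / 22.97% = 1.4177
β_Norwood = 0.451 × 23.67% / 22.97% = 0.4647
β_Orrin = 0.439 × 38.62% / 22.97% = 0.7381
β_Quill = 0.349 × 29.08% / 22.97% = 0.4418
β_Durant = 0.848 × 32.15% / 22.97% = 1.1869
β_P = Σ w_i β_i = 0.19×0.3949 + 0.29×1.4177 + 0.12×0.4647 + 0.22×0.7381 + 0.13×0.4418 + 0.05×1.1869 = 0.8211
E(R_P) = R_f + β_P × MRP = 3.54% + 0.8211 × 5.96% = 8.43%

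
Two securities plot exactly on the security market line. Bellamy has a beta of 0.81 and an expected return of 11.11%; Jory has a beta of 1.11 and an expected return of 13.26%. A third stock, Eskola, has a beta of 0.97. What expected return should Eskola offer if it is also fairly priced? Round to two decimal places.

12.26%

MRP (SML slope) = (13.26% − 11.11%) / (1.11 − 0.81) = 2.15% / 0.30 = 7.1667%
R_f (intercept) = 11.11% − 0.81 × 7.1667% = 5.3050%
E(R_Eskola) = R_f + β × MRP = 5.3050% + 0.97 × 7.1667% = 12.26%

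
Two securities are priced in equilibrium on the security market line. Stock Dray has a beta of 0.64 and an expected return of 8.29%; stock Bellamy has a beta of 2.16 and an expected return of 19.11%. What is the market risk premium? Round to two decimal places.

Both satisfy E(R) = R_f + β·MRP, so the slope of the SML is
MRP = (19.11% − 8.29%) / (2.16 − 0.64) = 10.82% / 1.52 = 7.1184%

7.12%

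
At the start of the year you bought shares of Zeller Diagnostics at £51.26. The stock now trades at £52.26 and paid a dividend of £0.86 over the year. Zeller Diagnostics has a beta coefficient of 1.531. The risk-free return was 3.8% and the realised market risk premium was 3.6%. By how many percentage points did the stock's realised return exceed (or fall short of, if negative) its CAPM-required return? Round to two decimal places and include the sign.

Realised HPR = (P1 + D1 − P0) / P0 = (52.26 + 0.86 − 51.26) / 51.26 = 1.86 / 51.26 = 3.6286%
CAPM required = R_f + β·MRP = 3.8% + 1.531 × 3.6% = 9.3116%
α = realised − required = 3.6286% − 9.3116% = -5.68%

-5.68%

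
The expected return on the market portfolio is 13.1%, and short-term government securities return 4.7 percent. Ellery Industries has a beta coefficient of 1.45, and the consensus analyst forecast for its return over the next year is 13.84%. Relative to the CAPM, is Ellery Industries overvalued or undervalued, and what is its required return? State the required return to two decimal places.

MRP = 13.1% − 4.7% = 8.40%
Required return = R_f + β·MRP = 4.7% + 1.45 × 8.4% = 16.88%
Forecast 13.84% < required 16.88% → the stock plots below the SML → overvalued.

Overvalued; required return 16.88%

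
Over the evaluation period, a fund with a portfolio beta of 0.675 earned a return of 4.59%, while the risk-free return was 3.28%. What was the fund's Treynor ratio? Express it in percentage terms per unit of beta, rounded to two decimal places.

1.94%

Treynor = (R_P − R_f) / β_P = (4.59% − 3.28%) / 0.6750 = 1.31% / 0.6750 = 1.94%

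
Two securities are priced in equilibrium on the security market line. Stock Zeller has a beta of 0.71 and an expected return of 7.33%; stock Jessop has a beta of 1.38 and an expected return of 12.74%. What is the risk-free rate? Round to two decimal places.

Both satisfy E(R) = R_f + β·MRP, so the slope of the SML is
MRP = (12.74% − 7.33%) / (1.38 − 0.71) = 5.41% / 0.67 = 8.0746%
R_f = E(R_Zeller) − β_Zeller·MRP = 7.33% − 0.71 × 8.0746% = 1.5970%

1.60%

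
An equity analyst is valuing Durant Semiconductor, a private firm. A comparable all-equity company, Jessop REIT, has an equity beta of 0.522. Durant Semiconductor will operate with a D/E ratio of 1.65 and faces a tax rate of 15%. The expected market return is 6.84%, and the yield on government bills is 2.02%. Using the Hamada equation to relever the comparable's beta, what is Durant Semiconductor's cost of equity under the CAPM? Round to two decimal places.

8.06%

β_L = β_U × [1 + (1 − t)(D/E)] = 0.522 × [1 + (1 − 0.15) × 1.65]
    = 0.522 × [1 + 0.85 × 1.65] = 0.522 × 2.4025 = 1.2541
MRP = 6.84% − 2.02% = 4.82%
E(R) = R_f + β_L × MRP = 2.02% + 1.2541 × 4.82% = 8.06%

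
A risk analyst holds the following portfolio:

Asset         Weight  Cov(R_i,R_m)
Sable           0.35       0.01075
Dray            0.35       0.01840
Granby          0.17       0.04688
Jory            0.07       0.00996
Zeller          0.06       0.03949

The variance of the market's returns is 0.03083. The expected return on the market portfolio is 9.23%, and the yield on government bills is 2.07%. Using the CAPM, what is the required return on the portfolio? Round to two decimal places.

β_Sable = 0.01075 / 0.03083 = 0.3487
β_Dray = 0.01840 / 0.03083 = 0.5968
β_Granby = 0.04688 / 0.03083 = 1.5206
β_Jory = 0.00996 / 0.03083 = 0.3231
β_Zeller = 0.03949 / 0.03083 = 1.2809
β_P = Σ w_i β_i = 0.35×0.3487 + 0.35×0.5968 + 0.17×1.5206 + 0.07×0.3231 + 0.06×1.2809 = 0.6889
MRP = 9.23% − 2.07% = 7.16%
E(R_P) = R_f + β_P × MRP = 2.07% + 0.6889 × 7.16% = 7.00%

7.00%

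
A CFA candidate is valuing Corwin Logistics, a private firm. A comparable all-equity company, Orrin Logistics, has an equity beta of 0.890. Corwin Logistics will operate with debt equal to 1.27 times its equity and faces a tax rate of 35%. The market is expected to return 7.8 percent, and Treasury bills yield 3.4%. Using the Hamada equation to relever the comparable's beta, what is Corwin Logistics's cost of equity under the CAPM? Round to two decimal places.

β_L = β_U × [1 + (1 − t)(D/E)] = 0.890 × [1 + (1 − 0.35) × 1.27]
    = 0.890 × [1 + 0.65 × 1.27] = 0.890 × 1.8255 = 1.6247
MRP = 7.8% − 3.4% = 4.40%
E(R) = R_f + β_L × MRP = 3.4% + 1.6247 × 4.4% = 10.55%

10.55%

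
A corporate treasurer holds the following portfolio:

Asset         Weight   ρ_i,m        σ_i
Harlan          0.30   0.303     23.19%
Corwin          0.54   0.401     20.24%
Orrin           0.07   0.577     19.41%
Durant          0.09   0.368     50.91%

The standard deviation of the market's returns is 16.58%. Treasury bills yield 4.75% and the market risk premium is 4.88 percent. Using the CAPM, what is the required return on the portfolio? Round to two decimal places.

β_Harlan = 0.303 × 23.19% / 16.58% = 0.4238
β_Corwin = 0.401 × 20.24% / 16.58% = 0.4895
β_Orrin = 0.577 × 19.41% / 16.58% = 0.6755
β_Durant = 0.368 × 50.91% / 16.58% = 1.1300
β_P = Σ w_i β_i = 0.30×0.4238 + 0.54×0.4895 + 0.07×0.6755 + 0.09×1.1300 = 0.5405
E(R_P) = R_f + β_P × MRP = 4.75% + 0.5405 × 4.88% = 7.39%

7.39%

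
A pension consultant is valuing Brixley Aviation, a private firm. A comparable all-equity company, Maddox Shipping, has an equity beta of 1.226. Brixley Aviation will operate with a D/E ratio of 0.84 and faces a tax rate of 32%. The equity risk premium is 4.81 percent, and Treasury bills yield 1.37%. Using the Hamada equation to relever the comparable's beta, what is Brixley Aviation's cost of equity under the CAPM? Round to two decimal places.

β_L = β_U × [1 + (1 − t)(D/E)] = 1.226 × [1 + (1 − 0.32) × 0.84]
    = 1.226 × [1 + 0.68 × 0.84] = 1.226 × 1.5712 = 1.9263
E(R) = R_f + β_L × MRP = 1.37% + 1.9263 × 4.81% = 10.64%

10.64%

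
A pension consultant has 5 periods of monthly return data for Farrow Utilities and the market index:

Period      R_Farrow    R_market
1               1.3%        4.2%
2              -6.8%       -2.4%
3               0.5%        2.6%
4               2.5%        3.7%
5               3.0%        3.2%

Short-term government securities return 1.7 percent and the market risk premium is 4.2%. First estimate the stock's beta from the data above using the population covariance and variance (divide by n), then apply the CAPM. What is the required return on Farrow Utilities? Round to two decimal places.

7.70%

Mean R_i = (1.3 − 6.8 + 0.5 + 2.5 + 3.0) / 5 = 0.1000%
Mean R_m = (4.2 − 2.4 + 2.6 + 3.7 + 3.2) / 5 = 2.2600%
Σ(R_i − R̄_i)(R_m − R̄_m) = 40.8000  ⇒  Cov = 40.8000 / 5 = 8.1600
Σ(R_m − R̄_m)² = 28.5520  ⇒  Var(R_m) = 28.5520 / 5 = 5.7104
β = Cov / Var(R_m) = 8.1600 / 5.7104 = 1.4290
E(R) = R_f + β × MRP = 1.7% + 1.4290 × 4.2% = 7.70%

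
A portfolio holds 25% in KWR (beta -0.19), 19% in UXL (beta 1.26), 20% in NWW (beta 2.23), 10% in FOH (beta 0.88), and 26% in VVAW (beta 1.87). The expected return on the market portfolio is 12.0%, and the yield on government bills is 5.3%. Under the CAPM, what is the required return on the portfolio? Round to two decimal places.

β_P = Σ w_i β_i = 0.25×-0.19 + 0.19×1.26 + 0.20×2.23 + 0.10×0.88 + 0.26×1.87 = 1.2121
MRP = 12.0% − 5.3% = 6.70%
E(R_P) = R_f + β_P × MRP = 5.3% + 1.2121 × 6.7% = 13.42%

13.42%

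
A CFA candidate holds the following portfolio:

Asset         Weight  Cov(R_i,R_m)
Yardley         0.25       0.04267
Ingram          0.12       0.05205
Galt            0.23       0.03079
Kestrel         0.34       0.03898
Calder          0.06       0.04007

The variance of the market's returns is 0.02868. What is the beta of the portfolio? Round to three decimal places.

β_Yardley = 0.04267 / 0.02868 = 1.4878
β_Ingram = 0.05205 / 0.02868 = 1.8149
β_Galt = 0.03079 / 0.02868 = 1.0736
β_Kestrel = 0.03898 / 0.02868 = 1.3591
β_Calder = 0.04007 / 0.02868 = 1.3971
β_P = Σ w_i β_i = 0.25×1.4878 + 0.12×1.8149 + 0.23×1.0736 + 0.34×1.3591 + 0.06×1.3971 = 1.3826

1.383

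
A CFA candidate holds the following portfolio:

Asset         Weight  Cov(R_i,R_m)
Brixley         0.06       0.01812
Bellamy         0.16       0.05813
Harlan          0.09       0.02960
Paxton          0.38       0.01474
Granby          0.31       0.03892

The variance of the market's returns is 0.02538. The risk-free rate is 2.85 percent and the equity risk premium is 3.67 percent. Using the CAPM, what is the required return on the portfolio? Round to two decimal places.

7.29%

β_Brixley = 0.01812 / 0.02538 = 0.7139
β_Bellamy = 0.05813 / 0.02538 = 2.2904
β_Harlan = 0.02960 / 0.02538 = 1.1663
β_Paxton = 0.01474 / 0.02538 = 0.5808
β_Granby = 0.03892 / 0.02538 = 1.5335
β_P = Σ w_i β_i = 0.06×0.7139 + 0.16×2.2904 + 0.09×1.1663 + 0.38×0.5808 + 0.31×1.5335 = 1.2104
E(R_P) = R_f + β_P × MRP = 2.85% + 1.2104 × 3.67% = 7.29%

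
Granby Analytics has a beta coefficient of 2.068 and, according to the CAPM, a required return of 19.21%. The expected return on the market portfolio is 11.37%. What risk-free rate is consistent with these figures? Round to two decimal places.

4.03%

E(R) = R_f + β(E(R_m) − R_f) = R_f(1 − β) + β·E(R_m)
19.21% = R_f × (1 − 2.068) + 2.068 × 11.37%
19.21% = R_f × -1.068 + 23.51316%
R_f = (19.21% − 23.51316%) / -1.068 = 4.03%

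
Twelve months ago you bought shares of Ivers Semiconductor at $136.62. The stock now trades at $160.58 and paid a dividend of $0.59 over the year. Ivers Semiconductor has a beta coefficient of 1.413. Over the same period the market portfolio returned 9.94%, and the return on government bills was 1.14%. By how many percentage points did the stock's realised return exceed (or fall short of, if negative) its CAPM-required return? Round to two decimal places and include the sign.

Realised HPR = (P1 + D1 − P0) / P0 = (160.58 + 0.59 − 136.62) / 136.62 = 24.55 / 136.62 = 17.9696%
MRP = 9.94% − 1.14% = 8.80%
CAPM required = R_f + β·MRP = 1.14% + 1.413 × 8.80% = 13.57440%
α = realised − required = 17.9696% − 13.57440% = +4.40%

+4.40%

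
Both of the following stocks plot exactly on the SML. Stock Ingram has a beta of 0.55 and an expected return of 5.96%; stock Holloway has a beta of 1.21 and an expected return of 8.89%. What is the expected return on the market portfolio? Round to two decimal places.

7.96%

Both satisfy E(R) = R_f + β·MRP, so the slope of the SML is
MRP = (8.89% − 5.96%) / (1.21 − 0.55) = 2.93% / 0.66 = 4.4394%
R_f = E(R_Ingram) − β_Ingram·MRP = 5.96% − 0.55 × 4.4394% = 3.5183%
E(R_m) = R_f + MRP = 3.5183% + 4.4394% = 7.96%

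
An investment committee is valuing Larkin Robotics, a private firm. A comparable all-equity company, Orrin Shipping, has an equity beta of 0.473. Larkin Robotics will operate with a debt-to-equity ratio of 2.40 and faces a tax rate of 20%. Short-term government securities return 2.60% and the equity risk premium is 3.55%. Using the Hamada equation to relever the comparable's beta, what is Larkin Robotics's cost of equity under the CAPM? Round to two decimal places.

β_L = β_U × [1 + (1 − t)(D/E)] = 0.473 × [1 + (1 − 0.20) × 2.40]
    = 0.473 × [1 + 0.80 × 2.40] = 0.473 × 2.9200 = 1.3812
E(R) = R_f + β_L × MRP = 2.60% + 1.3812 × 3.55% = 7.50%

7.50%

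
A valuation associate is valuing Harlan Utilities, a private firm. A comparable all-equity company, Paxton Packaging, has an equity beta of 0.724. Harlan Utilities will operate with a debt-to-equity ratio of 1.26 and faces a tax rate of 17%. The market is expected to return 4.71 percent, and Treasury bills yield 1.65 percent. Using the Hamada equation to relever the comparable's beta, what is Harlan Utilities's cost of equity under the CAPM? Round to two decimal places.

β_L = β_U × [1 + (1 − t)(D/E)] = 0.724 × [1 + (1 − 0.17) × 1.26]
    = 0.724 × [1 + 0.83 × 1.26] = 0.724 × 2.0458 = 1.4812
MRP = 4.71% − 1.65% = 3.06%
E(R) = R_f + β_L × MRP = 1.65% + 1.4812 × 3.06% = 6.18%

6.18%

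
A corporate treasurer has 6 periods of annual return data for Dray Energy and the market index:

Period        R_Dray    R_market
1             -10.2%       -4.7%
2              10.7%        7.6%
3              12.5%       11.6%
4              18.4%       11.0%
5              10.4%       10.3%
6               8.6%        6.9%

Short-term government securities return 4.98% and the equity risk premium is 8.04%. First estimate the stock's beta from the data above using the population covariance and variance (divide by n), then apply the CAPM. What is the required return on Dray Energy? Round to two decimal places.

17.33%

Mean R_i = (-10.2 + 10.7 + 12.5 + 18.4 + 10.4 + 8.6) / 6 = 8.4000%
Mean R_m = (-4.7 + 7.6 + 11.6 + 11.0 + 10.3 + 6.9) / 6 = 7.1167%
Σ(R_i − R̄_i)(R_m − R̄_m) = 284.4400  ⇒  Cov = 284.4400 / 6 = 47.4067
Σ(R_m − R̄_m)² = 185.2283  ⇒  Var(R_m) = 185.2283 / 6 = 30.8714
β = Cov / Var(R_m) = 47.4067 / 30.8714 = 1.5356
E(R) = R_f + β × MRP = 4.98% + 1.5356 × 8.04% = 17.33%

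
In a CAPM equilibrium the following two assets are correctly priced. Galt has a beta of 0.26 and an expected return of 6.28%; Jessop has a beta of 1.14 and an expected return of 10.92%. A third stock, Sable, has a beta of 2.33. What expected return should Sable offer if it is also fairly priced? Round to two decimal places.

MRP (SML slope) = (10.92% − 6.28%) / (1.14 − 0.26) = 4.64% / 0.88 = 5.2727%
R_f (intercept) = 6.28% − 0.26 × 5.2727% = 4.9091%
E(R_Sable) = R_f + β × MRP = 4.9091% + 2.33 × 5.2727% = 17.19%

17.19%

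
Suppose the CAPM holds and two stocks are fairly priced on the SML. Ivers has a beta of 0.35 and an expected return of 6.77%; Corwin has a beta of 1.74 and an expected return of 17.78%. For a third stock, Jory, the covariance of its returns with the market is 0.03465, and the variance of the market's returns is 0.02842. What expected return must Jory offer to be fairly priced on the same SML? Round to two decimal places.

MRP = (17.78% − 6.77%) / (1.74 − 0.35) = 7.9209%
R_f = 6.77% − 0.35 × 7.9209% = 3.9977%
β_Jory = Cov / Var(R_m) = 0.03465 / 0.02842 = 1.2192
E(R_Jory) = R_f + β × MRP = 3.9977% + 1.2192 × 7.9209% = 13.65%

13.65%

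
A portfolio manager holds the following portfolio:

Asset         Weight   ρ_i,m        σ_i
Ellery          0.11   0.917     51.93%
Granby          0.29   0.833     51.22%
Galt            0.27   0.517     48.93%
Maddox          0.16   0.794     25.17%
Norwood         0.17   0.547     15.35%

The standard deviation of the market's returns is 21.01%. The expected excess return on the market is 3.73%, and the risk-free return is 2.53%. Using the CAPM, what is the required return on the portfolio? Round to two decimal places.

7.69%

β_Ellery = 0.917 × 51.93% / 21.01% = 2.2665
β_Granby = 0.833 × 51.22% / 21.01% = 2.0308
β_Galt = 0.517 × 48.93% / 21.01% = 1.2040
β_Maddox = 0.794 × 25.17% / 21.01% = 0.9512
β_Norwood = 0.547 × 15.35% / 21.01% = 0.3996
β_P = Σ w_i β_i = 0.11×2.2665 + 0.29×2.0308 + 0.27×1.2040 + 0.16×0.9512 + 0.17×0.3996 = 1.3835
E(R_P) = R_f + β_P × MRP = 2.53% + 1.3835 × 3.73% = 7.69%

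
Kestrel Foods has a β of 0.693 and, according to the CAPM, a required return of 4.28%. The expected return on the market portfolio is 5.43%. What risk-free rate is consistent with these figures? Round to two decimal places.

1.68%

E(R) = R_f + β(E(R_m) − R_f) = R_f(1 − β) + β·E(R_m)
4.28% = R_f × (1 − 0.693) + 0.693 × 5.43%
4.28% = R_f × 0.307 + 3.76299%
R_f = (4.28% − 3.76299%) / 0.307 = 1.68%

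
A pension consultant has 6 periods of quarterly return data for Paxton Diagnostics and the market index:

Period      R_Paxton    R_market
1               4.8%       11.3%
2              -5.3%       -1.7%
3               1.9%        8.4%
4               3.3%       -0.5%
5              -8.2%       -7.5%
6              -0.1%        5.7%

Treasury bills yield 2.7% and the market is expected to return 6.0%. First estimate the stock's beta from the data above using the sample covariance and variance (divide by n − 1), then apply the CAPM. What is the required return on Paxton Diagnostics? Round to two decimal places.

Mean R_i = (4.8 − 5.3 + 1.9 + 3.3 − 8.2 − 0.1) / 6 = -0.6000%
Mean R_m = (11.3 − 1.7 + 8.4 − 0.5 − 7.5 + 5.7) / 6 = 2.6167%
Σ(R_i − R̄_i)(R_m − R̄_m) = 147.9100  ⇒  Cov = 147.9100 / 5 = 29.5820
Σ(R_m − R̄_m)² = 249.0483  ⇒  Var(R_m) = 249.0483 / 5 = 49.8097
β = Cov / Var(R_m) = 29.5820 / 49.8097 = 0.5939
MRP = 6.0% − 2.7% = 3.30%
E(R) = R_f + β × MRP = 2.7% + 0.5939 × 3.3% = 4.66%

4.66%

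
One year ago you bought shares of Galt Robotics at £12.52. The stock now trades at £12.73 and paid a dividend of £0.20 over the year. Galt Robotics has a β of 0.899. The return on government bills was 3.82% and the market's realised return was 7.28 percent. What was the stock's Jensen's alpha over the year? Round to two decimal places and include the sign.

Realised HPR = (P1 + D1 − P0) / P0 = (12.73 + 0.20 − 12.52) / 12.52 = 0.41 / 12.52 = 3.2748%
MRP = 7.28% − 3.82% = 3.46%
CAPM required = R_f + β·MRP = 3.82% + 0.899 × 3.46% = 6.93054%
α = realised − required = 3.2748% − 6.93054% = -3.66%

-3.66%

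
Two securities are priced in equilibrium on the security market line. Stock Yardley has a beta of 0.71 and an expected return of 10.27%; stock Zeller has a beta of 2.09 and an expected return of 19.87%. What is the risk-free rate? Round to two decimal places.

5.33%

Both satisfy E(R) = R_f + β·MRP, so the slope of the SML is
MRP = (19.87% − 10.27%) / (2.09 − 0.71) = 9.60% / 1.38 = 6.9565%
R_f = E(R_Yardley) − β_Yardley·MRP = 10.27% − 0.71 × 6.9565% = 5.3309%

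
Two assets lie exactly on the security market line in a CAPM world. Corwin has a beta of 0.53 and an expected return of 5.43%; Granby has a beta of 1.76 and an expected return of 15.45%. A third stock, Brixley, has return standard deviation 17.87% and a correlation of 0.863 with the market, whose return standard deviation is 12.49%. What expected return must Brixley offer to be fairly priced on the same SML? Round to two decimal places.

11.17%

MRP = (15.45% − 5.43%) / (1.76 − 0.53) = 8.1463%
R_f = 5.43% − 0.53 × 8.1463% = 1.1125%
β_Brixley = ρ·σ_i/σ_m = 0.863 × 17.87 / 12.49 = 1.2347
E(R_Brixley) = R_f + β × MRP = 1.1125% + 1.2347 × 8.1463% = 11.17%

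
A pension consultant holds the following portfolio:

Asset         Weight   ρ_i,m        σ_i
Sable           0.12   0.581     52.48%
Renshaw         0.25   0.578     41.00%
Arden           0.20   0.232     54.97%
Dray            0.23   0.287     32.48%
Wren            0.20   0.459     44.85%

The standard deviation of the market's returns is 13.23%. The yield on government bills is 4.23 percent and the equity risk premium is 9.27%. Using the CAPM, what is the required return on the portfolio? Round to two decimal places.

17.12%

β_Sable = 0.581 × 52.48% / 13.23% = 2.3047
β_Renshaw = 0.578 × 41.00% / 13.23% = 1.7912
β_Arden = 0.232 × 54.97% / 13.23% = 0.9639
β_Dray = 0.287 × 32.48% / 13.23% = 0.7046
β_Wren = 0.459 × 44.85% / 13.23% = 1.5560
β_P = Σ w_i β_i = 0.12×2.3047 + 0.25×1.7912 + 0.20×0.9639 + 0.23×0.7046 + 0.20×1.5560 = 1.3904
E(R_P) = R_f + β_P × MRP = 4.23% + 1.3904 × 9.27% = 17.12%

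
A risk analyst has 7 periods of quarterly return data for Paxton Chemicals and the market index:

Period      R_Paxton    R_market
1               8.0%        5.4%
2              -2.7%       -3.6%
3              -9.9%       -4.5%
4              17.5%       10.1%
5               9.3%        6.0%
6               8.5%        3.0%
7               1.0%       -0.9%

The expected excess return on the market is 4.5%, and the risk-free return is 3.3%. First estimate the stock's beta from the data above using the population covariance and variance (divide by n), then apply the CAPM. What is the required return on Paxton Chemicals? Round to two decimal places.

10.58%

Mean R_i = (8.0 − 2.7 − 9.9 + 17.5 + 9.3 + 8.5 + 1.0) / 7 = 4.5286%
Mean R_m = (5.4 − 3.6 − 4.5 + 10.1 + 6.0 + 3.0 − 0.9) / 7 = 2.2143%
Σ(R_i − R̄_i)(R_m − R̄_m) = 284.4271  ⇒  Cov = 284.4271 / 7 = 40.6324
Σ(R_m − R̄_m)² = 175.8686  ⇒  Var(R_m) = 175.8686 / 7 = 25.1241
β = Cov / Var(R_m) = 40.6324 / 25.1241 = 1.6173
E(R) = R_f + β × MRP = 3.3% + 1.6173 × 4.5% = 10.58%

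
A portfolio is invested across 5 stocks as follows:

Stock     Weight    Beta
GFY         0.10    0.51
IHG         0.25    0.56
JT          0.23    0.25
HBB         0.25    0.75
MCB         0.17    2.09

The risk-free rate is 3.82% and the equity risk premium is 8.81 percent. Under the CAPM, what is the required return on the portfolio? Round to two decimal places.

10.79%

β_P = Σ w_i β_i = 0.10×0.51 + 0.25×0.56 + 0.23×0.25 + 0.25×0.75 + 0.17×2.09 = 0.7913
E(R_P) = R_f + β_P × MRP = 3.82% + 0.7913 × 8.81% = 10.79%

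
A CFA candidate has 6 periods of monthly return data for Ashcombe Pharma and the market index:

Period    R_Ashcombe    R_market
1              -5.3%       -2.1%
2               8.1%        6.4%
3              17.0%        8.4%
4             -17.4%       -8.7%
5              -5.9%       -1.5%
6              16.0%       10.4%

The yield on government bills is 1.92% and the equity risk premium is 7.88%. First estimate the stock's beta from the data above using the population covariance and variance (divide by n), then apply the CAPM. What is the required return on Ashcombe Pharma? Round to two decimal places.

Mean R_i = (-5.3 + 8.1 + 17.0 − 17.4 − 5.9 + 16.0) / 6 = 2.0833%
Mean R_m = (-2.1 + 6.4 + 8.4 − 8.7 − 1.5 + 10.4) / 6 = 2.1500%
Σ(R_i − R̄_i)(R_m − R̄_m) = 505.5250  ⇒  Cov = 505.5250 / 6 = 84.2542
Σ(R_m − R̄_m)² = 274.2950  ⇒  Var(R_m) = 274.2950 / 6 = 45.7158
β = Cov / Var(R_m) = 84.2542 / 45.7158 = 1.8430
E(R) = R_f + β × MRP = 1.92% + 1.8430 × 7.88% = 16.44%

16.44%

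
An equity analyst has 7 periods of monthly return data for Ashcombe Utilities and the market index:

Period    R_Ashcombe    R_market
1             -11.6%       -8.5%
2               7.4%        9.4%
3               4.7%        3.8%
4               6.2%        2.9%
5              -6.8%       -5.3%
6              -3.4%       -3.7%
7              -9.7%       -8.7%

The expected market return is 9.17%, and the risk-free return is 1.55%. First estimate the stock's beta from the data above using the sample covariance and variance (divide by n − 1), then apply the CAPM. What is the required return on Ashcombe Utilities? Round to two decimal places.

Mean R_i = (-11.6 + 7.4 + 4.7 + 6.2 − 6.8 − 3.4 − 9.7) / 7 = -1.8857%
Mean R_m = (-8.5 + 9.4 + 3.8 + 2.9 − 5.3 − 3.7 − 8.7) / 7 = -1.4429%
Σ(R_i − R̄_i)(R_m − R̄_m) = 317.9643  ⇒  Cov = 317.9643 / 6 = 52.9941
Σ(R_m − R̄_m)² = 286.3571  ⇒  Var(R_m) = 286.3571 / 6 = 47.7262
β = Cov / Var(R_m) = 52.9941 / 47.7262 = 1.1104
MRP = 9.17% − 1.55% = 7.62%
E(R) = R_f + β × MRP = 1.55% + 1.1104 × 7.62% = 10.01%

10.01%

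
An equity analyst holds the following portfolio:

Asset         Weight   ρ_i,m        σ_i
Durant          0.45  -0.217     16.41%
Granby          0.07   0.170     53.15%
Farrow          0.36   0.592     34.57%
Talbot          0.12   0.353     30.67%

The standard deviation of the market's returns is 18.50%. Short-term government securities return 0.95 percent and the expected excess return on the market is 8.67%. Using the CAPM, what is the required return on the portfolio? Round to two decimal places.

4.56%

β_Durant = -0.217 × 16.41% / 18.50% = -0.1925
β_Granby = 0.170 × 53.15% / 18.50% = 0.4884
β_Farrow = 0.592 × 34.57% / 18.50% = 1.1062
β_Talbot = 0.353 × 30.67% / 18.50% = 0.5852
β_P = Σ w_i β_i = 0.45×-0.1925 + 0.07×0.4884 + 0.36×1.1062 + 0.12×0.5852 = 0.4160
E(R_P) = R_f + β_P × MRP = 0.95% + 0.4160 × 8.67% = 4.56%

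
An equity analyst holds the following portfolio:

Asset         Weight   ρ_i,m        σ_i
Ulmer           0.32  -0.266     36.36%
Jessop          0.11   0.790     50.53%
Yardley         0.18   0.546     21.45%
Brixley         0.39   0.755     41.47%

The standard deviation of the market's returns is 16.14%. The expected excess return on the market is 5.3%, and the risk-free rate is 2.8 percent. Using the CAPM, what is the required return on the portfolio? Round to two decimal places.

β_Ulmer = -0.266 × 36.36% / 16.14% = -0.5992
β_Jessop = 0.790 × 50.53% / 16.14% = 2.4733
β_Yardley = 0.546 × 21.45% / 16.14% = 0.7256
β_Brixley = 0.755 × 41.47% / 16.14% = 1.9399
β_P = Σ w_i β_i = 0.32×-0.5992 + 0.11×2.4733 + 0.18×0.7256 + 0.39×1.9399 = 0.9675
E(R_P) = R_f + β_P × MRP = 2.8% + 0.9675 × 5.3% = 7.93%

7.93%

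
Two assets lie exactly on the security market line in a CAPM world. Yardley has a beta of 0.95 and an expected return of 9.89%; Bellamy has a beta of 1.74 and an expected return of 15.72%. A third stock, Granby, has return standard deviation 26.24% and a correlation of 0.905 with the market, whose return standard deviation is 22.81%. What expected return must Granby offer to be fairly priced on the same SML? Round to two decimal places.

10.56%

MRP = (15.72% − 9.89%) / (1.74 − 0.95) = 7.3797%
R_f = 9.89% − 0.95 × 7.3797% = 2.8793%
β_Granby = ρ·σ_i/σ_m = 0.905 × 26.24 / 22.81 = 1.0411
E(R_Granby) = R_f + β × MRP = 2.8793% + 1.0411 × 7.3797% = 10.56%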